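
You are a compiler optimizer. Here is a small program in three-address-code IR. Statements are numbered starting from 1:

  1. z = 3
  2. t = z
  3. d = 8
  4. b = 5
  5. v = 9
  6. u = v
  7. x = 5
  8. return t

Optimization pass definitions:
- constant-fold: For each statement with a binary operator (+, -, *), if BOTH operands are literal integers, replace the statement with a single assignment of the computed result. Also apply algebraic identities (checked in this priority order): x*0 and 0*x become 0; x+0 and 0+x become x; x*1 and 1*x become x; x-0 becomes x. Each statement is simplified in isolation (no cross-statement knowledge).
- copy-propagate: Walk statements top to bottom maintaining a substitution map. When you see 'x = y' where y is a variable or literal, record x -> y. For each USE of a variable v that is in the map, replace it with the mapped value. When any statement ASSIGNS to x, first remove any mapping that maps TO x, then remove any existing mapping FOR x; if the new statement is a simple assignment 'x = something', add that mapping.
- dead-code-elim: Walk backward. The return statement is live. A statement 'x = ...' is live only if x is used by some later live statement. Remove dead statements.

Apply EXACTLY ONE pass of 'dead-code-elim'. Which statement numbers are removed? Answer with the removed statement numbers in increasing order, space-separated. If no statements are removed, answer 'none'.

Backward liveness scan:
Stmt 1 'z = 3': KEEP (z is live); live-in = []
Stmt 2 't = z': KEEP (t is live); live-in = ['z']
Stmt 3 'd = 8': DEAD (d not in live set ['t'])
Stmt 4 'b = 5': DEAD (b not in live set ['t'])
Stmt 5 'v = 9': DEAD (v not in live set ['t'])
Stmt 6 'u = v': DEAD (u not in live set ['t'])
Stmt 7 'x = 5': DEAD (x not in live set ['t'])
Stmt 8 'return t': KEEP (return); live-in = ['t']
Removed statement numbers: [3, 4, 5, 6, 7]
Surviving IR:
  z = 3
  t = z
  return t

Answer: 3 4 5 6 7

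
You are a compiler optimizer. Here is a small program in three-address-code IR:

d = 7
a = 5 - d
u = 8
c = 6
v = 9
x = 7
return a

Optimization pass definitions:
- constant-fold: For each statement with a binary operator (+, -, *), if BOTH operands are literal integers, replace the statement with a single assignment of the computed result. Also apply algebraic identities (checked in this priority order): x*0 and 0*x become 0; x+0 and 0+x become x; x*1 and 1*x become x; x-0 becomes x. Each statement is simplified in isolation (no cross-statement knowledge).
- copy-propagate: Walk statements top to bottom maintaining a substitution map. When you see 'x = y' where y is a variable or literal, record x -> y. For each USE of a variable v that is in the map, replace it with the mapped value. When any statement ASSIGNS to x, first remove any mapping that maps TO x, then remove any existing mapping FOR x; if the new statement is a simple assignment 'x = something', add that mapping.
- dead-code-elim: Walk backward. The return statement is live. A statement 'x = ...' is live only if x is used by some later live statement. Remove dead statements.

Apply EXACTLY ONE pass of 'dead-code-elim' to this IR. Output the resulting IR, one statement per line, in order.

Applying dead-code-elim statement-by-statement:
  [7] return a  -> KEEP (return); live=['a']
  [6] x = 7  -> DEAD (x not live)
  [5] v = 9  -> DEAD (v not live)
  [4] c = 6  -> DEAD (c not live)
  [3] u = 8  -> DEAD (u not live)
  [2] a = 5 - d  -> KEEP; live=['d']
  [1] d = 7  -> KEEP; live=[]
Result (3 stmts):
  d = 7
  a = 5 - d
  return a

Answer: d = 7
a = 5 - d
return a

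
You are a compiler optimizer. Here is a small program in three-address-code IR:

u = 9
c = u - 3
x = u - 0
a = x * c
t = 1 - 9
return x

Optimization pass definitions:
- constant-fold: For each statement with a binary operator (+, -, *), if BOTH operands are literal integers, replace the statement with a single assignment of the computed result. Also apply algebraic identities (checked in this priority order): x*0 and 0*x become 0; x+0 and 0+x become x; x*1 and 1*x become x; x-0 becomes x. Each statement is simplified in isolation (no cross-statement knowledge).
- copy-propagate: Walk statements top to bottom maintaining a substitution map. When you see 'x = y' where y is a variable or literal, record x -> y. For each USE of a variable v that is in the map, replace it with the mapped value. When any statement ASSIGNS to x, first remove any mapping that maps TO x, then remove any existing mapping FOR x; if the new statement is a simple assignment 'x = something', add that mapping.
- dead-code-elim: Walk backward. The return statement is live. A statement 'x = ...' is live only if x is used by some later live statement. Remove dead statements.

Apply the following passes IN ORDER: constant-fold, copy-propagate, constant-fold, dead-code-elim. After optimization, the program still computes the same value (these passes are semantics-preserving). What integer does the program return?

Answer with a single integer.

Answer: 9

Derivation:
Initial IR:
  u = 9
  c = u - 3
  x = u - 0
  a = x * c
  t = 1 - 9
  return x
After constant-fold (6 stmts):
  u = 9
  c = u - 3
  x = u
  a = x * c
  t = -8
  return x
After copy-propagate (6 stmts):
  u = 9
  c = 9 - 3
  x = 9
  a = 9 * c
  t = -8
  return 9
After constant-fold (6 stmts):
  u = 9
  c = 6
  x = 9
  a = 9 * c
  t = -8
  return 9
After dead-code-elim (1 stmts):
  return 9
Evaluate:
  u = 9  =>  u = 9
  c = u - 3  =>  c = 6
  x = u - 0  =>  x = 9
  a = x * c  =>  a = 54
  t = 1 - 9  =>  t = -8
  return x = 9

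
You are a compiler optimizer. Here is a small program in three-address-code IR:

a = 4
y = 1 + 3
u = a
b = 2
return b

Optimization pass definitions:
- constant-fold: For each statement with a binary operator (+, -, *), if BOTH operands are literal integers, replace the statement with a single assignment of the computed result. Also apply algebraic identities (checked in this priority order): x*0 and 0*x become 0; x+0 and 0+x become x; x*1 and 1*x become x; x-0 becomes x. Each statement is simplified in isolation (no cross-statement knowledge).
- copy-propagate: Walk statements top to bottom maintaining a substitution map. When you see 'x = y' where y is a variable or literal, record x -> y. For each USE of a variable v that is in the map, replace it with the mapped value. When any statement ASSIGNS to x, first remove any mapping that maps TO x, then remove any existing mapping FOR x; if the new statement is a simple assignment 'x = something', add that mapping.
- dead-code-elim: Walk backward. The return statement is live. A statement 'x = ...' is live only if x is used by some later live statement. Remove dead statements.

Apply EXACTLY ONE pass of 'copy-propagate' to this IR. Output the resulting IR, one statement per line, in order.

Applying copy-propagate statement-by-statement:
  [1] a = 4  (unchanged)
  [2] y = 1 + 3  (unchanged)
  [3] u = a  -> u = 4
  [4] b = 2  (unchanged)
  [5] return b  -> return 2
Result (5 stmts):
  a = 4
  y = 1 + 3
  u = 4
  b = 2
  return 2

Answer: a = 4
y = 1 + 3
u = 4
b = 2
return 2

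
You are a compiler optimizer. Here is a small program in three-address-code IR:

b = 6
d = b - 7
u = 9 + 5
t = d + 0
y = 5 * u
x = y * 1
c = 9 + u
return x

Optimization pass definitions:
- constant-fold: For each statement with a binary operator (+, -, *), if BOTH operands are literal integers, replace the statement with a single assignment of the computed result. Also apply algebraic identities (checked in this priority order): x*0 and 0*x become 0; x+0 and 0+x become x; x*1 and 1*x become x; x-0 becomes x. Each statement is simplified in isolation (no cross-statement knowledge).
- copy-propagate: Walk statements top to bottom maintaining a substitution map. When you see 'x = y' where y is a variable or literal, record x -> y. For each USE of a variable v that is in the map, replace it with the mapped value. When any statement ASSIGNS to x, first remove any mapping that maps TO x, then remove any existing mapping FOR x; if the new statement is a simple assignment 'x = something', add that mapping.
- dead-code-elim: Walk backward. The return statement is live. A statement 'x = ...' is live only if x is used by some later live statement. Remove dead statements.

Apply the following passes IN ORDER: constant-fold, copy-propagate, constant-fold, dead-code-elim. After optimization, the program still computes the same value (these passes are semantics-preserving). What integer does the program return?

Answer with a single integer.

Initial IR:
  b = 6
  d = b - 7
  u = 9 + 5
  t = d + 0
  y = 5 * u
  x = y * 1
  c = 9 + u
  return x
After constant-fold (8 stmts):
  b = 6
  d = b - 7
  u = 14
  t = d
  y = 5 * u
  x = y
  c = 9 + u
  return x
After copy-propagate (8 stmts):
  b = 6
  d = 6 - 7
  u = 14
  t = d
  y = 5 * 14
  x = y
  c = 9 + 14
  return y
After constant-fold (8 stmts):
  b = 6
  d = -1
  u = 14
  t = d
  y = 70
  x = y
  c = 23
  return y
After dead-code-elim (2 stmts):
  y = 70
  return y
Evaluate:
  b = 6  =>  b = 6
  d = b - 7  =>  d = -1
  u = 9 + 5  =>  u = 14
  t = d + 0  =>  t = -1
  y = 5 * u  =>  y = 70
  x = y * 1  =>  x = 70
  c = 9 + u  =>  c = 23
  return x = 70

Answer: 70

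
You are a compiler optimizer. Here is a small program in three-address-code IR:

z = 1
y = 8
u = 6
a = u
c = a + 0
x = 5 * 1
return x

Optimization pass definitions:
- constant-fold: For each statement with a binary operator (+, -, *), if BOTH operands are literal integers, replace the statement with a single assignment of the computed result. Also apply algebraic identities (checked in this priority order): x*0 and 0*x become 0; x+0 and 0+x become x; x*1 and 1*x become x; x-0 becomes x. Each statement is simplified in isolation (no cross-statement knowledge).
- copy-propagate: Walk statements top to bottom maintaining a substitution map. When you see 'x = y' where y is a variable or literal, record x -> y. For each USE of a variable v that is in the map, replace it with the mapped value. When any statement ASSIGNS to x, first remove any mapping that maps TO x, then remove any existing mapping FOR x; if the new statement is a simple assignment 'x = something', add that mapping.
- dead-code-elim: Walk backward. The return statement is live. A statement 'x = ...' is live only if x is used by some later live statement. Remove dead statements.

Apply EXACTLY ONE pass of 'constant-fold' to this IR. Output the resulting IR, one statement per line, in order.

Answer: z = 1
y = 8
u = 6
a = u
c = a
x = 5
return x

Derivation:
Applying constant-fold statement-by-statement:
  [1] z = 1  (unchanged)
  [2] y = 8  (unchanged)
  [3] u = 6  (unchanged)
  [4] a = u  (unchanged)
  [5] c = a + 0  -> c = a
  [6] x = 5 * 1  -> x = 5
  [7] return x  (unchanged)
Result (7 stmts):
  z = 1
  y = 8
  u = 6
  a = u
  c = a
  x = 5
  return x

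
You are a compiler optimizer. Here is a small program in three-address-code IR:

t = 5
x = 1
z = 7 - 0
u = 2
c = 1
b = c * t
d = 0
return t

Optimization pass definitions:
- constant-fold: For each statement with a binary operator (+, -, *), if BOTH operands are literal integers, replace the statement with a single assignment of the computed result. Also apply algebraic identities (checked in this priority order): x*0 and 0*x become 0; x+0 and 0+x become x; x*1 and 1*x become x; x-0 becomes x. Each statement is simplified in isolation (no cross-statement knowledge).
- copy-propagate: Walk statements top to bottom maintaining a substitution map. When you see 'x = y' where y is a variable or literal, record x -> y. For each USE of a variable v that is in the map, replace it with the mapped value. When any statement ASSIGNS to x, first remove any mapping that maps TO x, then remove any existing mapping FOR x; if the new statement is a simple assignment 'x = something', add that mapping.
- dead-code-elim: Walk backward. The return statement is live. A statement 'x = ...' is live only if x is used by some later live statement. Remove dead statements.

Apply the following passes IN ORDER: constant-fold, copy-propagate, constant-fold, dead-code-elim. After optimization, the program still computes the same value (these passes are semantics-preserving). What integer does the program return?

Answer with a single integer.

Initial IR:
  t = 5
  x = 1
  z = 7 - 0
  u = 2
  c = 1
  b = c * t
  d = 0
  return t
After constant-fold (8 stmts):
  t = 5
  x = 1
  z = 7
  u = 2
  c = 1
  b = c * t
  d = 0
  return t
After copy-propagate (8 stmts):
  t = 5
  x = 1
  z = 7
  u = 2
  c = 1
  b = 1 * 5
  d = 0
  return 5
After constant-fold (8 stmts):
  t = 5
  x = 1
  z = 7
  u = 2
  c = 1
  b = 5
  d = 0
  return 5
After dead-code-elim (1 stmts):
  return 5
Evaluate:
  t = 5  =>  t = 5
  x = 1  =>  x = 1
  z = 7 - 0  =>  z = 7
  u = 2  =>  u = 2
  c = 1  =>  c = 1
  b = c * t  =>  b = 5
  d = 0  =>  d = 0
  return t = 5

Answer: 5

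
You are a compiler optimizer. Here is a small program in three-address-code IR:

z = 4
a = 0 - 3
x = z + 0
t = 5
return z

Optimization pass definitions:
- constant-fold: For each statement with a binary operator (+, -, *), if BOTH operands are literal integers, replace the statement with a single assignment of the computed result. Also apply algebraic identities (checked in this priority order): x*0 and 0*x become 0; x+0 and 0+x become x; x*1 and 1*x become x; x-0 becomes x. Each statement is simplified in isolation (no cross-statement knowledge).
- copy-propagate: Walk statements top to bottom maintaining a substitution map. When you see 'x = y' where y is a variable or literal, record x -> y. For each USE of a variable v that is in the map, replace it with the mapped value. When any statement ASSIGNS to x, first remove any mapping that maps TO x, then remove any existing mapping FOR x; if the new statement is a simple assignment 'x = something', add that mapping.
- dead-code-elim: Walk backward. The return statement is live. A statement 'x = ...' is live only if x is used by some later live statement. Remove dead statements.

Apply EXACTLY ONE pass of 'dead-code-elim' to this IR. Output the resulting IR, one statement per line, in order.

Answer: z = 4
return z

Derivation:
Applying dead-code-elim statement-by-statement:
  [5] return z  -> KEEP (return); live=['z']
  [4] t = 5  -> DEAD (t not live)
  [3] x = z + 0  -> DEAD (x not live)
  [2] a = 0 - 3  -> DEAD (a not live)
  [1] z = 4  -> KEEP; live=[]
Result (2 stmts):
  z = 4
  return z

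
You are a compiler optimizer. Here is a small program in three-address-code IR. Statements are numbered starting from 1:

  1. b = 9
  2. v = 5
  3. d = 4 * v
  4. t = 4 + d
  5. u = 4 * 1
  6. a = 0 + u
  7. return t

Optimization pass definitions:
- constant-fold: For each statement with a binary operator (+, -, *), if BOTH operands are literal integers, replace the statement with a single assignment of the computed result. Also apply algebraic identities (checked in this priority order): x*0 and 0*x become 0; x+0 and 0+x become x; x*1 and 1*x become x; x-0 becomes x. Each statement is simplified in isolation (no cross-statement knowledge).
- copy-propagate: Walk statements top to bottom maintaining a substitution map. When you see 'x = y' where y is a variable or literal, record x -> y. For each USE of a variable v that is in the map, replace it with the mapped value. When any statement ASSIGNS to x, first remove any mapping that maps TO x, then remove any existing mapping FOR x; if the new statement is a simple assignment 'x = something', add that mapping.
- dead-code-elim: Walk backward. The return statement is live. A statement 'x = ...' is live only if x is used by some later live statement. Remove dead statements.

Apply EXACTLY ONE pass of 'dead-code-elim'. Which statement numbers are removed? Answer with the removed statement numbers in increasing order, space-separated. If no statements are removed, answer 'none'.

Answer: 1 5 6

Derivation:
Backward liveness scan:
Stmt 1 'b = 9': DEAD (b not in live set [])
Stmt 2 'v = 5': KEEP (v is live); live-in = []
Stmt 3 'd = 4 * v': KEEP (d is live); live-in = ['v']
Stmt 4 't = 4 + d': KEEP (t is live); live-in = ['d']
Stmt 5 'u = 4 * 1': DEAD (u not in live set ['t'])
Stmt 6 'a = 0 + u': DEAD (a not in live set ['t'])
Stmt 7 'return t': KEEP (return); live-in = ['t']
Removed statement numbers: [1, 5, 6]
Surviving IR:
  v = 5
  d = 4 * v
  t = 4 + d
  return t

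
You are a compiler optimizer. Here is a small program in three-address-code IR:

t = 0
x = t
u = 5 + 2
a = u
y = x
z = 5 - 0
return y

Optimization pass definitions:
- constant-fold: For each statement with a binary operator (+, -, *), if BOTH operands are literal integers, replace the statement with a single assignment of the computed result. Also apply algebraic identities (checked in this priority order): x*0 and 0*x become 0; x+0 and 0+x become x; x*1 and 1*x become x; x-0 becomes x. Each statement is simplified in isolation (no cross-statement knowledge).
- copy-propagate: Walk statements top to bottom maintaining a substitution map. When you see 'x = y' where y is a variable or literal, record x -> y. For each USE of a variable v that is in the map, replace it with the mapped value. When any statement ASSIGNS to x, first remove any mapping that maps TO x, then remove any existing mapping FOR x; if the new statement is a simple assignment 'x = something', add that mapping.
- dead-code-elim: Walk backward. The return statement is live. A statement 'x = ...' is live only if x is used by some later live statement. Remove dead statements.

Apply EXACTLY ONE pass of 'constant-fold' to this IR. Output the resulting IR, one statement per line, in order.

Answer: t = 0
x = t
u = 7
a = u
y = x
z = 5
return y

Derivation:
Applying constant-fold statement-by-statement:
  [1] t = 0  (unchanged)
  [2] x = t  (unchanged)
  [3] u = 5 + 2  -> u = 7
  [4] a = u  (unchanged)
  [5] y = x  (unchanged)
  [6] z = 5 - 0  -> z = 5
  [7] return y  (unchanged)
Result (7 stmts):
  t = 0
  x = t
  u = 7
  a = u
  y = x
  z = 5
  return y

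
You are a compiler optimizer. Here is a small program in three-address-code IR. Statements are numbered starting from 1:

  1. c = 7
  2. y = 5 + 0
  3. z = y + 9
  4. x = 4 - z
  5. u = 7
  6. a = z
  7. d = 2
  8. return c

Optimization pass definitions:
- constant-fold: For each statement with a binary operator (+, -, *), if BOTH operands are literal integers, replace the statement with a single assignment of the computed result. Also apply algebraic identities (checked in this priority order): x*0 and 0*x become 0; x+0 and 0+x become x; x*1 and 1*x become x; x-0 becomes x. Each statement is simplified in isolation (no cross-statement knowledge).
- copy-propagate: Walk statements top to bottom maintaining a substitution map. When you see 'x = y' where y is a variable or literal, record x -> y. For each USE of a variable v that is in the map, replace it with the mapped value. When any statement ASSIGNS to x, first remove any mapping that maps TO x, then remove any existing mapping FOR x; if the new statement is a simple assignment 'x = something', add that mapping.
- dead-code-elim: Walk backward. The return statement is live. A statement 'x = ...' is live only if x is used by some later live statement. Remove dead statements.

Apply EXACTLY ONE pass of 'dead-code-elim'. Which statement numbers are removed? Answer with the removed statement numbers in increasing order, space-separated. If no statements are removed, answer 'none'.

Answer: 2 3 4 5 6 7

Derivation:
Backward liveness scan:
Stmt 1 'c = 7': KEEP (c is live); live-in = []
Stmt 2 'y = 5 + 0': DEAD (y not in live set ['c'])
Stmt 3 'z = y + 9': DEAD (z not in live set ['c'])
Stmt 4 'x = 4 - z': DEAD (x not in live set ['c'])
Stmt 5 'u = 7': DEAD (u not in live set ['c'])
Stmt 6 'a = z': DEAD (a not in live set ['c'])
Stmt 7 'd = 2': DEAD (d not in live set ['c'])
Stmt 8 'return c': KEEP (return); live-in = ['c']
Removed statement numbers: [2, 3, 4, 5, 6, 7]
Surviving IR:
  c = 7
  return c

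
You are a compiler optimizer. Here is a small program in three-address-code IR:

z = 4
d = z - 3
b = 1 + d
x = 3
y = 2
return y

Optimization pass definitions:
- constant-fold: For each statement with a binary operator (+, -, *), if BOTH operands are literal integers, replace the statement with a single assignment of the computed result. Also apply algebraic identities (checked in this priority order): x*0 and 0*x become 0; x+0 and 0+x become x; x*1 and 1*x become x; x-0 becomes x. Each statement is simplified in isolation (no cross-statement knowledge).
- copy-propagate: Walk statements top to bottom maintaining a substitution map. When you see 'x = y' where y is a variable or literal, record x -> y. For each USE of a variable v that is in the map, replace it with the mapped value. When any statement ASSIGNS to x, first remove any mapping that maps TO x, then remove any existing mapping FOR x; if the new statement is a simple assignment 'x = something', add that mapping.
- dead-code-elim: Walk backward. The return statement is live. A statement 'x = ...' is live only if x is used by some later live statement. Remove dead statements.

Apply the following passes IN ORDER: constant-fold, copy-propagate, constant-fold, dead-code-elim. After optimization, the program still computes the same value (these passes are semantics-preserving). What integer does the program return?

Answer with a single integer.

Answer: 2

Derivation:
Initial IR:
  z = 4
  d = z - 3
  b = 1 + d
  x = 3
  y = 2
  return y
After constant-fold (6 stmts):
  z = 4
  d = z - 3
  b = 1 + d
  x = 3
  y = 2
  return y
After copy-propagate (6 stmts):
  z = 4
  d = 4 - 3
  b = 1 + d
  x = 3
  y = 2
  return 2
After constant-fold (6 stmts):
  z = 4
  d = 1
  b = 1 + d
  x = 3
  y = 2
  return 2
After dead-code-elim (1 stmts):
  return 2
Evaluate:
  z = 4  =>  z = 4
  d = z - 3  =>  d = 1
  b = 1 + d  =>  b = 2
  x = 3  =>  x = 3
  y = 2  =>  y = 2
  return y = 2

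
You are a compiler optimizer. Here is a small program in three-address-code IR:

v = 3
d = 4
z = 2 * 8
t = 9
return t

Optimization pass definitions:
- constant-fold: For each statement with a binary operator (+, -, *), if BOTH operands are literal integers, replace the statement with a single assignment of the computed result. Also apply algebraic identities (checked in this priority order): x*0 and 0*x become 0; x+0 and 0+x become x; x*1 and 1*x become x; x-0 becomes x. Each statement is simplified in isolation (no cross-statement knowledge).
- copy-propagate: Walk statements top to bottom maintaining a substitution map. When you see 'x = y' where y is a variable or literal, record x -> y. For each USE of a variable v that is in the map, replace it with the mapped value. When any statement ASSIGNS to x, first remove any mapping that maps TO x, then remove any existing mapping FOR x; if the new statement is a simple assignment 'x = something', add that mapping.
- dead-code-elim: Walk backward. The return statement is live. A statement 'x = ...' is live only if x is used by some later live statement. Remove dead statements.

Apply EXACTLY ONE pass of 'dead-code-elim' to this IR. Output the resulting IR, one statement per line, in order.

Answer: t = 9
return t

Derivation:
Applying dead-code-elim statement-by-statement:
  [5] return t  -> KEEP (return); live=['t']
  [4] t = 9  -> KEEP; live=[]
  [3] z = 2 * 8  -> DEAD (z not live)
  [2] d = 4  -> DEAD (d not live)
  [1] v = 3  -> DEAD (v not live)
Result (2 stmts):
  t = 9
  return t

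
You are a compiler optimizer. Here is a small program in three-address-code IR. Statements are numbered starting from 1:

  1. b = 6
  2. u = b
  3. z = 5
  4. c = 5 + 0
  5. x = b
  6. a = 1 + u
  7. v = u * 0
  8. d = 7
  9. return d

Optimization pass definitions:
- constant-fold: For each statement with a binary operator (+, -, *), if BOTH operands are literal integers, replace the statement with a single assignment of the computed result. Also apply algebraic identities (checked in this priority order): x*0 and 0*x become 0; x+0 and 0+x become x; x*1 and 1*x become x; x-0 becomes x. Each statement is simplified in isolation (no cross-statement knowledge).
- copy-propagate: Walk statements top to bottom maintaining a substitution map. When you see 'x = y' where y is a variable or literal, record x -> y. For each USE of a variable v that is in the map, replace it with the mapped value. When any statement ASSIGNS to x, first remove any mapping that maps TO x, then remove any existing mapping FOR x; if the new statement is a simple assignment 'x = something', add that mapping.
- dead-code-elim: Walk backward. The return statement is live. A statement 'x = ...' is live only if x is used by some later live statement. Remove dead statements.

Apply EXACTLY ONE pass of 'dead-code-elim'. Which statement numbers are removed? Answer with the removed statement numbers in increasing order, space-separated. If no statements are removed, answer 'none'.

Backward liveness scan:
Stmt 1 'b = 6': DEAD (b not in live set [])
Stmt 2 'u = b': DEAD (u not in live set [])
Stmt 3 'z = 5': DEAD (z not in live set [])
Stmt 4 'c = 5 + 0': DEAD (c not in live set [])
Stmt 5 'x = b': DEAD (x not in live set [])
Stmt 6 'a = 1 + u': DEAD (a not in live set [])
Stmt 7 'v = u * 0': DEAD (v not in live set [])
Stmt 8 'd = 7': KEEP (d is live); live-in = []
Stmt 9 'return d': KEEP (return); live-in = ['d']
Removed statement numbers: [1, 2, 3, 4, 5, 6, 7]
Surviving IR:
  d = 7
  return d

Answer: 1 2 3 4 5 6 7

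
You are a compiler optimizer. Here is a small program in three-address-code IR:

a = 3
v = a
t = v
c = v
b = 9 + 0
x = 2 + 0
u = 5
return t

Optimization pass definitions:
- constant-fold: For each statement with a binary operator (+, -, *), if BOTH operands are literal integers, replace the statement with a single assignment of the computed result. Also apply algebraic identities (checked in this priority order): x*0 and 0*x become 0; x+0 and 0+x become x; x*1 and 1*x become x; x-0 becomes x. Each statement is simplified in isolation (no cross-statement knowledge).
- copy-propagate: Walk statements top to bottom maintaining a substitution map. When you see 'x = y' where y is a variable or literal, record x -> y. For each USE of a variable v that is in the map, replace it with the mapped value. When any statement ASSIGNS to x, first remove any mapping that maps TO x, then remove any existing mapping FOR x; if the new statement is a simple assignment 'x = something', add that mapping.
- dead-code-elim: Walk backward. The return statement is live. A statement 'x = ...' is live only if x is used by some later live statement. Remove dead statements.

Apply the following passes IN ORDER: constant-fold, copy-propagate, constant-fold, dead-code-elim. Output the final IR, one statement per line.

Initial IR:
  a = 3
  v = a
  t = v
  c = v
  b = 9 + 0
  x = 2 + 0
  u = 5
  return t
After constant-fold (8 stmts):
  a = 3
  v = a
  t = v
  c = v
  b = 9
  x = 2
  u = 5
  return t
After copy-propagate (8 stmts):
  a = 3
  v = 3
  t = 3
  c = 3
  b = 9
  x = 2
  u = 5
  return 3
After constant-fold (8 stmts):
  a = 3
  v = 3
  t = 3
  c = 3
  b = 9
  x = 2
  u = 5
  return 3
After dead-code-elim (1 stmts):
  return 3

Answer: return 3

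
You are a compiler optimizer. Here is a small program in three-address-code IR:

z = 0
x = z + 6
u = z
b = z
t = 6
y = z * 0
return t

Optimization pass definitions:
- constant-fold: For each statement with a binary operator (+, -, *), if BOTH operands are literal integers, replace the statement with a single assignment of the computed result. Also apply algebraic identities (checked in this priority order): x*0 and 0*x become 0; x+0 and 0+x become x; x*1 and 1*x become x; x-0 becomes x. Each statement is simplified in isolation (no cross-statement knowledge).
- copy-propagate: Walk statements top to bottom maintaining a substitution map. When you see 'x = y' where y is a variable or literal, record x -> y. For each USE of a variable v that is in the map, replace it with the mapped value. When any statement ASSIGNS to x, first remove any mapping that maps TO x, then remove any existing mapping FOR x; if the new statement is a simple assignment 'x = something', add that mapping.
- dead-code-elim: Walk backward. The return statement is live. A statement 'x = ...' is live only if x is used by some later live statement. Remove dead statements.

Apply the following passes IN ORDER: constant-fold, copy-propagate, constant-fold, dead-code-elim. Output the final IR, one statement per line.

Answer: return 6

Derivation:
Initial IR:
  z = 0
  x = z + 6
  u = z
  b = z
  t = 6
  y = z * 0
  return t
After constant-fold (7 stmts):
  z = 0
  x = z + 6
  u = z
  b = z
  t = 6
  y = 0
  return t
After copy-propagate (7 stmts):
  z = 0
  x = 0 + 6
  u = 0
  b = 0
  t = 6
  y = 0
  return 6
After constant-fold (7 stmts):
  z = 0
  x = 6
  u = 0
  b = 0
  t = 6
  y = 0
  return 6
After dead-code-elim (1 stmts):
  return 6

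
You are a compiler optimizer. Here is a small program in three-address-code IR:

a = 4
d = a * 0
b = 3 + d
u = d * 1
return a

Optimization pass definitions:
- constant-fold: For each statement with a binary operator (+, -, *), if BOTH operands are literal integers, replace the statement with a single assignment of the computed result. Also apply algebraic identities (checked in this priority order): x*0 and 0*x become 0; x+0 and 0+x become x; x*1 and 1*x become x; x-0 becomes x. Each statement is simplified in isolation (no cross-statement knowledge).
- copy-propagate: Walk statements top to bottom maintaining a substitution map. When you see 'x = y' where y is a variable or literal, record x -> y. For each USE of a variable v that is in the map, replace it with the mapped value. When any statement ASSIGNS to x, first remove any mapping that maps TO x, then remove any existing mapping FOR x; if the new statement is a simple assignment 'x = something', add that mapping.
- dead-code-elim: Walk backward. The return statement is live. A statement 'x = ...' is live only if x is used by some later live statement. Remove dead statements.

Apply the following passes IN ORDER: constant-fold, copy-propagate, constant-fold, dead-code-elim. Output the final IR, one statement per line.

Initial IR:
  a = 4
  d = a * 0
  b = 3 + d
  u = d * 1
  return a
After constant-fold (5 stmts):
  a = 4
  d = 0
  b = 3 + d
  u = d
  return a
After copy-propagate (5 stmts):
  a = 4
  d = 0
  b = 3 + 0
  u = 0
  return 4
After constant-fold (5 stmts):
  a = 4
  d = 0
  b = 3
  u = 0
  return 4
After dead-code-elim (1 stmts):
  return 4

Answer: return 4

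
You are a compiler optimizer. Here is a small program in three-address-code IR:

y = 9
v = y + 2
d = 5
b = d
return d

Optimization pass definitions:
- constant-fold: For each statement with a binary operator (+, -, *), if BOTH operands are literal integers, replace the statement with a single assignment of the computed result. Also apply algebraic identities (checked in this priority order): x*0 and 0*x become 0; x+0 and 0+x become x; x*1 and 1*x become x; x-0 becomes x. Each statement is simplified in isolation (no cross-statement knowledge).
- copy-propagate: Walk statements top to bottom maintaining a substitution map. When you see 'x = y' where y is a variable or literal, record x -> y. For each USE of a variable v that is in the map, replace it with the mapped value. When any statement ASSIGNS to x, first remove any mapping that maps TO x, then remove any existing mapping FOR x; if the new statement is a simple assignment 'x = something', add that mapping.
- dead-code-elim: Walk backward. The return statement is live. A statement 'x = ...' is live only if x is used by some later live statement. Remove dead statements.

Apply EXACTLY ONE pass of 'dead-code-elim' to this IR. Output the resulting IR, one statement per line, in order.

Answer: d = 5
return d

Derivation:
Applying dead-code-elim statement-by-statement:
  [5] return d  -> KEEP (return); live=['d']
  [4] b = d  -> DEAD (b not live)
  [3] d = 5  -> KEEP; live=[]
  [2] v = y + 2  -> DEAD (v not live)
  [1] y = 9  -> DEAD (y not live)
Result (2 stmts):
  d = 5
  return d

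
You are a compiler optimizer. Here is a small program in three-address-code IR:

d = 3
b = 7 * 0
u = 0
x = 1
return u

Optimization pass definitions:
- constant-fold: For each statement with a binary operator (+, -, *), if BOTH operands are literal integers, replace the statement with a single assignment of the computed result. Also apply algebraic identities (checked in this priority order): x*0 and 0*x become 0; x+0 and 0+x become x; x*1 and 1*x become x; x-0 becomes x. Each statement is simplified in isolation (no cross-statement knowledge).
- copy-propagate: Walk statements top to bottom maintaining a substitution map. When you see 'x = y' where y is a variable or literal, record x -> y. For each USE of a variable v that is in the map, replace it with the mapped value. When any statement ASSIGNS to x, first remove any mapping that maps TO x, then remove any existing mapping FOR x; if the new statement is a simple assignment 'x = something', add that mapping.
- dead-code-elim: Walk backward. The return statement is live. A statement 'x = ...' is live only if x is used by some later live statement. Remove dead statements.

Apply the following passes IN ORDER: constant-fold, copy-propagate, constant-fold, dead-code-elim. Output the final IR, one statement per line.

Initial IR:
  d = 3
  b = 7 * 0
  u = 0
  x = 1
  return u
After constant-fold (5 stmts):
  d = 3
  b = 0
  u = 0
  x = 1
  return u
After copy-propagate (5 stmts):
  d = 3
  b = 0
  u = 0
  x = 1
  return 0
After constant-fold (5 stmts):
  d = 3
  b = 0
  u = 0
  x = 1
  return 0
After dead-code-elim (1 stmts):
  return 0

Answer: return 0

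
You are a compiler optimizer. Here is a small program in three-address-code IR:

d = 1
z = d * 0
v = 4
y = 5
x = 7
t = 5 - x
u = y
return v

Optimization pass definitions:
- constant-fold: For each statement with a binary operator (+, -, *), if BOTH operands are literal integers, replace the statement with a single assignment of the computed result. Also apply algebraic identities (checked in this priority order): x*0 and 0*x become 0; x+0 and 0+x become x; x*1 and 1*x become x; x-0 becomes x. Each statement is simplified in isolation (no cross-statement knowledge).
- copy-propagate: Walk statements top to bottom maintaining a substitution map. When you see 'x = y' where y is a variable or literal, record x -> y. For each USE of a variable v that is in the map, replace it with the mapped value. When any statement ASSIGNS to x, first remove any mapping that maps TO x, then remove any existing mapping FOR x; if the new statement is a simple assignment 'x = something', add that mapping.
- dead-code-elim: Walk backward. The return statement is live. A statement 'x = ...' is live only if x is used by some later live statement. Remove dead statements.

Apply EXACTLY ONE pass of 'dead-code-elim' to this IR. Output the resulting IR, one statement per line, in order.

Applying dead-code-elim statement-by-statement:
  [8] return v  -> KEEP (return); live=['v']
  [7] u = y  -> DEAD (u not live)
  [6] t = 5 - x  -> DEAD (t not live)
  [5] x = 7  -> DEAD (x not live)
  [4] y = 5  -> DEAD (y not live)
  [3] v = 4  -> KEEP; live=[]
  [2] z = d * 0  -> DEAD (z not live)
  [1] d = 1  -> DEAD (d not live)
Result (2 stmts):
  v = 4
  return v

Answer: v = 4
return v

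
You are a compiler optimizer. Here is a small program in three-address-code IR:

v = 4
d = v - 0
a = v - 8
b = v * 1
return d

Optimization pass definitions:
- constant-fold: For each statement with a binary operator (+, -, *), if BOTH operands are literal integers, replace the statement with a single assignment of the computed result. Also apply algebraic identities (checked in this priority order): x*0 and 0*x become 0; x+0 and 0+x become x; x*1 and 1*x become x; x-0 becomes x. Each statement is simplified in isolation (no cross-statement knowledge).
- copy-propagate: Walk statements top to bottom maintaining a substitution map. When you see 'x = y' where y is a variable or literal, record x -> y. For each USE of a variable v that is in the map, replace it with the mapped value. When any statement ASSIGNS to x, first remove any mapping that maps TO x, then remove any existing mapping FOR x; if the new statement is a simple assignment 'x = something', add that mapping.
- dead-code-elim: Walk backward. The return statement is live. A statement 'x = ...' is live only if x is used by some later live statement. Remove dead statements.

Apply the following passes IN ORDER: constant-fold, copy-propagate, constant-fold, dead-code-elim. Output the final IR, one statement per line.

Answer: return 4

Derivation:
Initial IR:
  v = 4
  d = v - 0
  a = v - 8
  b = v * 1
  return d
After constant-fold (5 stmts):
  v = 4
  d = v
  a = v - 8
  b = v
  return d
After copy-propagate (5 stmts):
  v = 4
  d = 4
  a = 4 - 8
  b = 4
  return 4
After constant-fold (5 stmts):
  v = 4
  d = 4
  a = -4
  b = 4
  return 4
After dead-code-elim (1 stmts):
  return 4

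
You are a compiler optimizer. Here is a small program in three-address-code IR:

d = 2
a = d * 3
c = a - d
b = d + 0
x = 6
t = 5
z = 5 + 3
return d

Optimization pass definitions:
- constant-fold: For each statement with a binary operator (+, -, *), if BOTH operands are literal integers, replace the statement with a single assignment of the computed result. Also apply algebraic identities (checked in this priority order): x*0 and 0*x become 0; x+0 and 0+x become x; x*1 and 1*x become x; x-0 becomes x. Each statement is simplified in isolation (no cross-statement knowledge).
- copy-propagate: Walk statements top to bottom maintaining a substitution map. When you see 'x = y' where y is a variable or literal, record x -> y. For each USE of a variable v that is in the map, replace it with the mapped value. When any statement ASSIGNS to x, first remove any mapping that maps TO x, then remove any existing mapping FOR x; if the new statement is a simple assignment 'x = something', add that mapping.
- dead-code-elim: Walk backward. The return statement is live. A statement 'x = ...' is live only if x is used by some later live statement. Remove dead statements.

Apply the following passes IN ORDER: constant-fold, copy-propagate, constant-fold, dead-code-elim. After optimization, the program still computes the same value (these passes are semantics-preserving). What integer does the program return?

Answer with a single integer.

Answer: 2

Derivation:
Initial IR:
  d = 2
  a = d * 3
  c = a - d
  b = d + 0
  x = 6
  t = 5
  z = 5 + 3
  return d
After constant-fold (8 stmts):
  d = 2
  a = d * 3
  c = a - d
  b = d
  x = 6
  t = 5
  z = 8
  return d
After copy-propagate (8 stmts):
  d = 2
  a = 2 * 3
  c = a - 2
  b = 2
  x = 6
  t = 5
  z = 8
  return 2
After constant-fold (8 stmts):
  d = 2
  a = 6
  c = a - 2
  b = 2
  x = 6
  t = 5
  z = 8
  return 2
After dead-code-elim (1 stmts):
  return 2
Evaluate:
  d = 2  =>  d = 2
  a = d * 3  =>  a = 6
  c = a - d  =>  c = 4
  b = d + 0  =>  b = 2
  x = 6  =>  x = 6
  t = 5  =>  t = 5
  z = 5 + 3  =>  z = 8
  return d = 2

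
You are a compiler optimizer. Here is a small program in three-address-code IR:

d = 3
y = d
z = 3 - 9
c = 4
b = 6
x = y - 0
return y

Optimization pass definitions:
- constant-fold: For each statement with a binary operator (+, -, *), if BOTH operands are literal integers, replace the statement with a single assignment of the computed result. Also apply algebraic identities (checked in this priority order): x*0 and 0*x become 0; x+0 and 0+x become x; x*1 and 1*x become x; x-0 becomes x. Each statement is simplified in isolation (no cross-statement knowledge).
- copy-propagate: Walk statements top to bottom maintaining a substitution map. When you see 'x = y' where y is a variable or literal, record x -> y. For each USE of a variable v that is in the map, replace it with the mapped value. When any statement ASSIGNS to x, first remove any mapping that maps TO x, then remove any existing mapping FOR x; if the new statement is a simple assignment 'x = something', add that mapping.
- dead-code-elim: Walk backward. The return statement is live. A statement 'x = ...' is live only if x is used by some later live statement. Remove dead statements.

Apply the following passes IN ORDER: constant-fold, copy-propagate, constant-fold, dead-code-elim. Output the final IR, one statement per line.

Initial IR:
  d = 3
  y = d
  z = 3 - 9
  c = 4
  b = 6
  x = y - 0
  return y
After constant-fold (7 stmts):
  d = 3
  y = d
  z = -6
  c = 4
  b = 6
  x = y
  return y
After copy-propagate (7 stmts):
  d = 3
  y = 3
  z = -6
  c = 4
  b = 6
  x = 3
  return 3
After constant-fold (7 stmts):
  d = 3
  y = 3
  z = -6
  c = 4
  b = 6
  x = 3
  return 3
After dead-code-elim (1 stmts):
  return 3

Answer: return 3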